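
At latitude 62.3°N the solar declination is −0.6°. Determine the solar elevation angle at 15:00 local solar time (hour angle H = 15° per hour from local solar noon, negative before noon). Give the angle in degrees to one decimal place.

18.6°

Hour angle H = 15° × (15 − 12) = 45.00°.
cos θ_z = sin(62.3°) sin(-0.6°) + cos(62.3°) cos(-0.6°) cos(45.00°) = -0.0093 + 0.3287 = 0.3194.
θ_z = arccos(0.3194) = 71.37°, so the elevation is 90° − 71.37° = 18.63°.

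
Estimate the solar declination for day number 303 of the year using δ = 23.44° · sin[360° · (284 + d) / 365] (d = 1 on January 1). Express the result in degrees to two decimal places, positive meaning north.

360 × (284 + 303) / 365 = 578.959°; sin(578.959°) = -0.6288.
δ = 23.44 × -0.6288 = -14.739° ≈ -14.74°.

-14.74°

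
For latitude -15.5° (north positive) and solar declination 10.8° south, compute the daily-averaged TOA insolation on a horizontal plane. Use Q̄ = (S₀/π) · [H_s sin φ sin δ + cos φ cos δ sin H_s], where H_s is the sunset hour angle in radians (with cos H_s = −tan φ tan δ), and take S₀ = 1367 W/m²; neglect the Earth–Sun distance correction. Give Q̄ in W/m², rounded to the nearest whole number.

The sunset hour angle satisfies cos H_s = −tan φ tan δ = -0.0529, giving H_s = 93.03°. In radians, H_s = 1.6237.
H_s sin φ sin δ = 1.6237 × -0.2672 × -0.1874 = 0.0813.
cos φ cos δ sin H_s = 0.9636 × 0.9823 × 0.9986 = 0.9452.
Q̄ = (1367/π) × (0.0813 + 0.9452) = 435.13 × 1.0265 = 446.66 W/m².

447 W/m²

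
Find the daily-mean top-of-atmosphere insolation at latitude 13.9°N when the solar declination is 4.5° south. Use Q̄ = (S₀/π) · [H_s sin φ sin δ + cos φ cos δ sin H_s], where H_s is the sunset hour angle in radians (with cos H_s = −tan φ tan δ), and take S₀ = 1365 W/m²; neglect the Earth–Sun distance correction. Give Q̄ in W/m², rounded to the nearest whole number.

408 W/m²

−tan φ tan δ = −(0.2475)(-0.0787) = 0.0195; H_s = arccos(0.0195) = 88.88°. In radians, H_s = 1.5512.
H_s sin φ sin δ = 1.5512 × 0.2402 × -0.0785 = -0.0292.
cos φ cos δ sin H_s = 0.9707 × 0.9969 × 0.9998 = 0.9675.
Q̄ = (1365/π) × (-0.0292 + 0.9675) = 434.49 × 0.9383 = 407.68 W/m².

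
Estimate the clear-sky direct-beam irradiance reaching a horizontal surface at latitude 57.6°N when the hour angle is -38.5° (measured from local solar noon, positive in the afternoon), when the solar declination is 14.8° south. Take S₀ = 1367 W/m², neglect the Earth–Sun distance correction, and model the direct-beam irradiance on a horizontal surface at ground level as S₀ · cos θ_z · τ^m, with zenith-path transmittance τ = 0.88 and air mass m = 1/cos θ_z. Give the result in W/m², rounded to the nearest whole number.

132 W/m²

With φ = 57.6°, δ = -14.8°, H = -38.50°: sin φ sin δ = -0.2157, cos φ cos δ cos H = 0.4054, so cos θ_z = 0.1897.
Air mass m = 1/cos θ_z = 1/0.1897 = 5.271; τ^m = 0.88^5.271 = 0.5098.
Surface direct beam = 1367 × 0.1897 × 0.5098 = 132.20 W/m².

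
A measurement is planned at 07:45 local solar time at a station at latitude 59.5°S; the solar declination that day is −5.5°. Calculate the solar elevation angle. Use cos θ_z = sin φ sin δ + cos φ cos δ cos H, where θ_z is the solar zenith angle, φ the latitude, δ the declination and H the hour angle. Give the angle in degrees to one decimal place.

17.8°

Hour angle H = 15° × (7.75 − 12) = -63.75°.
cos θ_z = sin φ sin δ + cos φ cos δ cos H = (-0.8616)(-0.0958) + (0.5075)(0.9954)(0.4423) = 0.3060.
θ_z = arccos(0.3060) = 72.18°, so the elevation is 90° − 72.18° = 17.82°.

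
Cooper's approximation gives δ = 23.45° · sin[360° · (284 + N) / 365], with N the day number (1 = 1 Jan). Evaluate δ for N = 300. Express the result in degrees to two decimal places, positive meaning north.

-13.78°

360 × (284 + 300) / 365 = 576.000°; sin(576.000°) = -0.5878.
δ = 23.45 × -0.5878 = -13.784° ≈ -13.78°.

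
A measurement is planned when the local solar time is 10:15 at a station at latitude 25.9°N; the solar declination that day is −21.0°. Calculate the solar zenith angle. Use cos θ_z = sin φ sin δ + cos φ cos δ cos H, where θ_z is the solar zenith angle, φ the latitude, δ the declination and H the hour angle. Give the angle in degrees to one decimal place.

Hour angle H = 15° × (10.25 − 12) = -26.25°.
cos θ_z = sin(25.9°) sin(-21.0°) + cos(25.9°) cos(-21.0°) cos(-26.25°) = -0.1565 + 0.7532 = 0.5967.
θ_z = arccos(0.5967) = 53.37°.

53.4°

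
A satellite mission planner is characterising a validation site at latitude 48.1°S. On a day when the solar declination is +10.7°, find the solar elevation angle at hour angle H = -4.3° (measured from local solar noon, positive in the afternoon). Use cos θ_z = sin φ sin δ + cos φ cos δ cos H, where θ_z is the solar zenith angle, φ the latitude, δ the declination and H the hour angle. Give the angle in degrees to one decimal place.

31.1°

cos θ_z = sin φ sin δ + cos φ cos δ cos H = (-0.7443)(0.1857) + (0.6678)(0.9826)(0.9972) = 0.5161.
θ_z = arccos(0.5161) = 58.93°, so the elevation is 90° − 58.93° = 31.07°.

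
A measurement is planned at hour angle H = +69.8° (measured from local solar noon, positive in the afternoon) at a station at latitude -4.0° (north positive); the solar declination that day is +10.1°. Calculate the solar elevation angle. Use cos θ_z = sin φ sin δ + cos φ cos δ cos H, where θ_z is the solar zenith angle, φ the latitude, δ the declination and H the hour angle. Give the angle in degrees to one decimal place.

19.1°

With φ = -4.0°, δ = 10.1°, H = 69.80°: sin φ sin δ = -0.0122, cos φ cos δ cos H = 0.3391, so cos θ_z = 0.3269.
θ_z = arccos(0.3269) = 70.92°, so the elevation is 90° − 70.92° = 19.08°.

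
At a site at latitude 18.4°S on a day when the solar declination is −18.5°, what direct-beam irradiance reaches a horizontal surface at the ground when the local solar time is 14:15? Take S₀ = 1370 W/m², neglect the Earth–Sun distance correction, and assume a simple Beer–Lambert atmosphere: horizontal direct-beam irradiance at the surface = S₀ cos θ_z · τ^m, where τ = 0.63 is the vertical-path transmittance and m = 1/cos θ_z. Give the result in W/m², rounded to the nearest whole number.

674 W/m²

Hour angle H = 15° × (14.25 − 12) = 33.75°.
cos θ_z = sin(-18.4°) sin(-18.5°) + cos(-18.4°) cos(-18.5°) cos(33.75°) = 0.1002 + 0.7482 = 0.8484.
Air mass m = 1/cos θ_z = 1/0.8484 = 1.179; τ^m = 0.63^1.179 = 0.5800.
Surface direct beam = 1370 × 0.8484 × 0.5800 = 674.14 W/m².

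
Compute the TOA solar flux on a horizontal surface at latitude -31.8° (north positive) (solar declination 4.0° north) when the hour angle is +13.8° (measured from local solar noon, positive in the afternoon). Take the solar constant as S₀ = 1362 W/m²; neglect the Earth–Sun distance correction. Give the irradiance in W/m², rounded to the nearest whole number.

1071 W/m²

With φ = -31.8°, δ = 4.0°, H = 13.80°: sin φ sin δ = -0.0368, cos φ cos δ cos H = 0.8233, so cos θ_z = 0.7865.
Top-of-atmosphere irradiance = S₀ cos θ_z = 1362 × 0.7865 = 1071.21 W/m².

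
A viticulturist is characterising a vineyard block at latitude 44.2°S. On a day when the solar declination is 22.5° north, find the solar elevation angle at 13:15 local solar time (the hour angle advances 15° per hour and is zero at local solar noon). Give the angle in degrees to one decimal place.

21.1°

Hour angle H = 15° × (13.25 − 12) = 18.75°.
cos θ_z = sin(-44.2°) sin(22.5°) + cos(-44.2°) cos(22.5°) cos(18.75°) = -0.2668 + 0.6272 = 0.3604.
θ_z = arccos(0.3604) = 68.88°, so the elevation is 90° − 68.88° = 21.12°.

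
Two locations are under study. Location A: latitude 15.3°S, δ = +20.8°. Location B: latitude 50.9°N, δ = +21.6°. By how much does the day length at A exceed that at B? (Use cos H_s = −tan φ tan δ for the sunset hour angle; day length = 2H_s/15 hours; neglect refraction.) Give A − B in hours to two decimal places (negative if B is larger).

-4.68 h

A: H_s = arccos(−tan -15.3° · tan 20.8°) = 84.04°, so 2H_s/15 = 11.2053 h.
B: H_s = arccos(−tan 50.9° · tan 21.6°) = 119.16°, so 2H_s/15 = 15.8880 h.
A − B = 11.2053 − 15.8880 = -4.6827 h.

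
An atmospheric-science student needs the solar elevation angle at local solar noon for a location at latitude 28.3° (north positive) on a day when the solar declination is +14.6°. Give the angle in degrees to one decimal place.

76.3°

At local solar noon the hour angle is zero, so the elevation is 90° − |φ − δ| = 90° − |28.3° − (14.6°)| = 90° − 13.7° = 76.3°.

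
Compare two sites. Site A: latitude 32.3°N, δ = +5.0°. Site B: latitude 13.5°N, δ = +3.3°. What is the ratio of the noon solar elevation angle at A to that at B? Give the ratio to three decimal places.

0.786

A: 90° − |32.3 − (5.0)| = 62.70°.
B: 90° − |13.5 − (3.3)| = 79.80°.
Ratio A/B = 62.7000 / 79.8000 = 0.7857.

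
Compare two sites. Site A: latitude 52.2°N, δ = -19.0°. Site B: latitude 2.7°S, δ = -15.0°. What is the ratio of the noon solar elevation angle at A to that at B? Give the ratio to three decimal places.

A: 90° − |52.2 − (-19.0)| = 18.80°.
B: 90° − |-2.7 − (-15.0)| = 77.70°.
Ratio A/B = 18.8000 / 77.7000 = 0.2420.

0.242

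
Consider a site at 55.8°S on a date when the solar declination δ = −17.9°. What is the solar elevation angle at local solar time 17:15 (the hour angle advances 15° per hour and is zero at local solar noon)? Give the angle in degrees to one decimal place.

Hour angle H = 15° × (17.25 − 12) = 78.75°.
cos θ_z = sin φ sin δ + cos φ cos δ cos H = (-0.8271)(-0.3074) + (0.5621)(0.9516)(0.1951) = 0.3586.
θ_z = arccos(0.3586) = 68.99°, so the elevation is 90° − 68.99° = 21.01°.

21.0°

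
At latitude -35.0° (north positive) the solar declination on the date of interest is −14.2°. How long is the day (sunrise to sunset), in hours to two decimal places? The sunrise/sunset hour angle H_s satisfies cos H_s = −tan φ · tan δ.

The sunset hour angle satisfies cos H_s = −tan φ tan δ = -0.1772, giving H_s = 100.21°.
Day length = 2 H_s / 15° h⁻¹ = 200.42° / 15 = 13.361 h.

13.36 hours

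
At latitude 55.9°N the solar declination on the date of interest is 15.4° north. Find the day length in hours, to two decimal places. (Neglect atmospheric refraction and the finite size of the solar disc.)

−tan φ tan δ = −(1.4770)(0.2754) = -0.4068; H_s = arccos(-0.4068) = 114.00°.
Day length = 2 H_s / 15° h⁻¹ = 228.00° / 15 = 15.200 h.

15.20 hours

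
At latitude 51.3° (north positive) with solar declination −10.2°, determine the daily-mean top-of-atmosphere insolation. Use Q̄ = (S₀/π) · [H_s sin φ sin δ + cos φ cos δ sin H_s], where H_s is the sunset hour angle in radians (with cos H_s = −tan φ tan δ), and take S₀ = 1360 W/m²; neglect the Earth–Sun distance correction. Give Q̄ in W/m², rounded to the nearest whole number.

179 W/m²

cos H_s = −tan(51.3°) · tan(-10.2°) = 0.2246, so H_s = arccos(0.2246) = 77.02°. In radians, H_s = 1.3443.
H_s sin φ sin δ = 1.3443 × 0.7804 × -0.1771 = -0.1858.
cos φ cos δ sin H_s = 0.6252 × 0.9842 × 0.9745 = 0.5996.
Q̄ = (1360/π) × (-0.1858 + 0.5996) = 432.90 × 0.4138 = 179.13 W/m².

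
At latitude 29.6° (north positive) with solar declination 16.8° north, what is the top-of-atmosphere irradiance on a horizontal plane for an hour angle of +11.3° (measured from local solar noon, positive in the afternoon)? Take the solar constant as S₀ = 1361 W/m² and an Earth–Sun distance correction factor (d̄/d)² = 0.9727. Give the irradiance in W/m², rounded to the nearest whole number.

1270 W/m²

With φ = 29.6°, δ = 16.8°, H = 11.30°: sin φ sin δ = 0.1428, cos φ cos δ cos H = 0.8162, so cos θ_z = 0.9590.
Top-of-atmosphere irradiance = S₀ (d̄/d)² cos θ_z = 1361 × 0.9727 × 0.9590 = 1269.57 W/m².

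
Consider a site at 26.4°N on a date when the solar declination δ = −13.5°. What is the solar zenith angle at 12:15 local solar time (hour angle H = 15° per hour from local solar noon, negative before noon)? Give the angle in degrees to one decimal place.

Hour angle H = 15° × (12.25 − 12) = 3.75°.
With φ = 26.4°, δ = -13.5°, H = 3.75°: sin φ sin δ = -0.1038, cos φ cos δ cos H = 0.8691, so cos θ_z = 0.7653.
θ_z = arccos(0.7653) = 40.07°.

40.1°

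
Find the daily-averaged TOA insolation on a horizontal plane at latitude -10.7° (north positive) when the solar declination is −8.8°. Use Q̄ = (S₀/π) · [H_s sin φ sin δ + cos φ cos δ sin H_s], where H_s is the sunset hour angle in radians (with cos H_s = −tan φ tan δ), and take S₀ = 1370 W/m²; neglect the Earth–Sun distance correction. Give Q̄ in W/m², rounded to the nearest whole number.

−tan φ tan δ = −(-0.1890)(-0.1548) = -0.0293; H_s = arccos(-0.0293) = 91.68°. In radians, H_s = 1.6001.
H_s sin φ sin δ = 1.6001 × -0.1857 × -0.1530 = 0.0455.
cos φ cos δ sin H_s = 0.9826 × 0.9882 × 0.9996 = 0.9706.
Q̄ = (1370/π) × (0.0455 + 0.9706) = 436.08 × 1.0161 = 443.10 W/m².

443 W/m²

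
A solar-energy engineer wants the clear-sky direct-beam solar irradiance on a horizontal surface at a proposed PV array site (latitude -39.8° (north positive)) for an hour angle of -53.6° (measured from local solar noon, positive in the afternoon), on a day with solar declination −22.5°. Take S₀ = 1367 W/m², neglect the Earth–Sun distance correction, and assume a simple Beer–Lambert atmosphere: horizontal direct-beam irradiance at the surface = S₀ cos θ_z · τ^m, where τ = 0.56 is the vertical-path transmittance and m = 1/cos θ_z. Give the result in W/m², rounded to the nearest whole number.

381 W/m²

cos θ_z = sin φ sin δ + cos φ cos δ cos H = (-0.6401)(-0.3827) + (0.7683)(0.9239)(0.5934) = 0.6662.
Air mass m = 1/cos θ_z = 1/0.6662 = 1.501; τ^m = 0.56^1.501 = 0.4188.
Surface direct beam = 1367 × 0.6662 × 0.4188 = 381.40 W/m².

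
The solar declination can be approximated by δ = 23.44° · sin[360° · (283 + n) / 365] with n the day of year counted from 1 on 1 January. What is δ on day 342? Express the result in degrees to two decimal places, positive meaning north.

-22.79°

360 × (283 + 342) / 365 = 616.438°; sin(616.438°) = -0.9721.
δ = 23.44 × -0.9721 = -22.786° ≈ -22.79°.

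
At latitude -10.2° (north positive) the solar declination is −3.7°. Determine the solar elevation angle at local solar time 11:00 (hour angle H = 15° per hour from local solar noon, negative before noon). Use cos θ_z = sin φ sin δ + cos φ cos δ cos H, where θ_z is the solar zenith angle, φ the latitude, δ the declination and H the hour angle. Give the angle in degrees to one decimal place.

73.8°

Hour angle H = 15° × (11 − 12) = -15.00°.
cos θ_z = sin φ sin δ + cos φ cos δ cos H = (-0.1771)(-0.0645) + (0.9842)(0.9979)(0.9659) = 0.9601.
θ_z = arccos(0.9601) = 16.24°, so the elevation is 90° − 16.24° = 73.76°.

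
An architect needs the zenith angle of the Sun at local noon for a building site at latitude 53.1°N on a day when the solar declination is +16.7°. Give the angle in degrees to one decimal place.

36.4°

At local solar noon the hour angle is zero, so the zenith angle is |φ − δ| = |53.1° − (16.7°)| = 36.4°.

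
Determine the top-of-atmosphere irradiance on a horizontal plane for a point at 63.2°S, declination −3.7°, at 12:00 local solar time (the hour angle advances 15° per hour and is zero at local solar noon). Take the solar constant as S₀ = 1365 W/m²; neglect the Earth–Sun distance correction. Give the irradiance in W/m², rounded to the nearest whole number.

693 W/m²

Hour angle H = 15° × (12 − 12) = 0.00°.
cos θ_z = sin(-63.2°) sin(-3.7°) + cos(-63.2°) cos(-3.7°) cos(0.00°) = 0.0576 + 0.4499 = 0.5075.
Top-of-atmosphere irradiance = S₀ cos θ_z = 1365 × 0.5075 = 692.74 W/m².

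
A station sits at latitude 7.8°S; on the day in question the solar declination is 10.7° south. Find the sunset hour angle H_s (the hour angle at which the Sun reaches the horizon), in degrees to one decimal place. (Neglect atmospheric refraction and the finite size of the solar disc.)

cos H_s = −tan(-7.8°) · tan(-10.7°) = -0.0259, so H_s = arccos(-0.0259) = 91.48°.

91.5°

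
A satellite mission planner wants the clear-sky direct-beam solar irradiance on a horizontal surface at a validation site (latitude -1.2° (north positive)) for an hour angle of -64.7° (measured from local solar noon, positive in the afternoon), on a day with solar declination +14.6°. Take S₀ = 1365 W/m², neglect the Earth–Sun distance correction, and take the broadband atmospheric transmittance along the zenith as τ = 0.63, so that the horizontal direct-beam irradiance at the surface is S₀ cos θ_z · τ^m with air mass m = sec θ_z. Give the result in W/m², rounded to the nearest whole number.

180 W/m²

cos θ_z = sin φ sin δ + cos φ cos δ cos H = (-0.0209)(0.2521) + (0.9998)(0.9677)(0.4274) = 0.4082.
Air mass m = 1/cos θ_z = 1/0.4082 = 2.450; τ^m = 0.63^2.450 = 0.3224.
Surface direct beam = 1365 × 0.4082 × 0.3224 = 179.64 W/m².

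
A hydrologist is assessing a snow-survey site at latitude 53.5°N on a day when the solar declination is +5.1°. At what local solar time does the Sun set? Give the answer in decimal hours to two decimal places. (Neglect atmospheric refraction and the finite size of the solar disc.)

The sunset hour angle satisfies cos H_s = −tan φ tan δ = -0.1206, giving H_s = 96.93°.
Sunset is at 12 + H_s/15 = 12 + 6.462 = 18.462 h local solar time.

18.46 h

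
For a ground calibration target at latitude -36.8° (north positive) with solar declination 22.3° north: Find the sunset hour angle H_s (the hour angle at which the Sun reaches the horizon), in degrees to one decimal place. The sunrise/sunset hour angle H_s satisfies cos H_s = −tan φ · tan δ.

−tan φ tan δ = −(-0.7481)(0.4101) = 0.3068; H_s = arccos(0.3068) = 72.13°.

72.1°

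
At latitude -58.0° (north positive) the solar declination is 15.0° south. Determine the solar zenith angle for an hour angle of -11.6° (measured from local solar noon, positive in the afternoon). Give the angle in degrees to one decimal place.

43.9°

With φ = -58.0°, δ = -15.0°, H = -11.60°: sin φ sin δ = 0.2195, cos φ cos δ cos H = 0.5014, so cos θ_z = 0.7209.
θ_z = arccos(0.7209) = 43.87°.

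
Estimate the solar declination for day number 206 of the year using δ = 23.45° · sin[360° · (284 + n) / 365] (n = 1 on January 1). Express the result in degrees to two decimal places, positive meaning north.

360 × (284 + 206) / 365 = 483.288°; sin(483.288°) = 0.8359.
δ = 23.45 × 0.8359 = 19.602° ≈ +19.60°.

+19.60°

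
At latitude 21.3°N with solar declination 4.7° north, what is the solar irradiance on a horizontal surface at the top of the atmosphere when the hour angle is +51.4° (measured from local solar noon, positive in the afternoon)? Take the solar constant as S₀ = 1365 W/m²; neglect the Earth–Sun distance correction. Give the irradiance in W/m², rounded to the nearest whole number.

cos θ_z = sin(21.3°) sin(4.7°) + cos(21.3°) cos(4.7°) cos(51.40°) = 0.0298 + 0.5793 = 0.6091.
Top-of-atmosphere irradiance = S₀ cos θ_z = 1365 × 0.6091 = 831.42 W/m².

831 W/m²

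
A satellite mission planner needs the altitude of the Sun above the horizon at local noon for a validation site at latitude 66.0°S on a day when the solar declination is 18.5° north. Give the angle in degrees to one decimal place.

5.5°

At local solar noon the hour angle is zero, so the elevation is 90° − |φ − δ| = 90° − |-66.0° − (18.5°)| = 90° − 84.5° = 5.5°.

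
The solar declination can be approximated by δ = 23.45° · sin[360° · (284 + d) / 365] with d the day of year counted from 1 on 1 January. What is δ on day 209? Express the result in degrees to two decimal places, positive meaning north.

360 × (284 + 209) / 365 = 486.247°; sin(486.247°) = 0.8065.
δ = 23.45 × 0.8065 = 18.912° ≈ +18.91°.

+18.91°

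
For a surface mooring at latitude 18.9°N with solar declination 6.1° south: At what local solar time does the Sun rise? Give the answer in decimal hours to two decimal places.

6.14 h

The sunset hour angle satisfies cos H_s = −tan φ tan δ = 0.0366, giving H_s = 87.90°.
Sunrise is at 12 − H_s/15 = 12 − 5.860 = 6.140 h local solar time.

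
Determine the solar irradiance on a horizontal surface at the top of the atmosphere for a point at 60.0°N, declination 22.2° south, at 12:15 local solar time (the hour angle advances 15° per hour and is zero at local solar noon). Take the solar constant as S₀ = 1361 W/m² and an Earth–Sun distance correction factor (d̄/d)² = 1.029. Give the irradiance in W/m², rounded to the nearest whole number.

189 W/m²

Hour angle H = 15° × (12.25 − 12) = 3.75°.
cos θ_z = sin φ sin δ + cos φ cos δ cos H = (0.8660)(-0.3778) + (0.5000)(0.9259)(0.9979) = 0.1348.
Top-of-atmosphere irradiance = S₀ (d̄/d)² cos θ_z = 1361 × 1.029 × 0.1348 = 188.78 W/m².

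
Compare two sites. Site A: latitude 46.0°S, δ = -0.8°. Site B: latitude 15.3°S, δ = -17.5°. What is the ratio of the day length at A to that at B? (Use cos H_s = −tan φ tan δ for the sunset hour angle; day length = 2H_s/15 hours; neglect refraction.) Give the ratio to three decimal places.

0.957

A: H_s = arccos(−tan -46.0° · tan -0.8°) = 90.83°, so 2H_s/15 = 12.1107 h.
B: H_s = arccos(−tan -15.3° · tan -17.5°) = 94.95°, so 2H_s/15 = 12.6600 h.
Ratio A/B = 12.1107 / 12.6600 = 0.9566.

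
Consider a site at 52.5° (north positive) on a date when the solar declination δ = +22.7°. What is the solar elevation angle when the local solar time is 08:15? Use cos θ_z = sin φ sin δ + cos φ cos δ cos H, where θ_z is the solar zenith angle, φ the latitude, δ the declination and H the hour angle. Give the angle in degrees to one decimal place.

Hour angle H = 15° × (8.25 − 12) = -56.25°.
cos θ_z = sin φ sin δ + cos φ cos δ cos H = (0.7934)(0.3859) + (0.6088)(0.9225)(0.5556) = 0.6182.
θ_z = arccos(0.6182) = 51.82°, so the elevation is 90° − 51.82° = 38.18°.

38.2°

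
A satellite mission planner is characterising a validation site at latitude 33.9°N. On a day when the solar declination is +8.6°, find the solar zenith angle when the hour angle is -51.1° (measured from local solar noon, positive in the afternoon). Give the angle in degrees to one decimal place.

With φ = 33.9°, δ = 8.6°, H = -51.10°: sin φ sin δ = 0.0834, cos φ cos δ cos H = 0.5154, so cos θ_z = 0.5988.
θ_z = arccos(0.5988) = 53.22°.

53.2°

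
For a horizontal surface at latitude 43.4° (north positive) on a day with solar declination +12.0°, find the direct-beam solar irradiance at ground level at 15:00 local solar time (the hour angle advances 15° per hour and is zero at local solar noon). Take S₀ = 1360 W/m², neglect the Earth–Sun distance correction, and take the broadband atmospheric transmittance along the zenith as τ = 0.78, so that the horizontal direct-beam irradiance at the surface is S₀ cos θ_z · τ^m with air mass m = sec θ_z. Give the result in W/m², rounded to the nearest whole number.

597 W/m²

Hour angle H = 15° × (15 − 12) = 45.00°.
cos θ_z = sin(43.4°) sin(12.0°) + cos(43.4°) cos(12.0°) cos(45.00°) = 0.1429 + 0.5025 = 0.6454.
Air mass m = 1/cos θ_z = 1/0.6454 = 1.549; τ^m = 0.78^1.549 = 0.6805.
Surface direct beam = 1360 × 0.6454 × 0.6805 = 597.30 W/m².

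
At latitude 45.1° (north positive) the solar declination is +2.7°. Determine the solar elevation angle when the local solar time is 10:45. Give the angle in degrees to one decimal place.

Hour angle H = 15° × (10.75 − 12) = -18.75°.
With φ = 45.1°, δ = 2.7°, H = -18.75°: sin φ sin δ = 0.0334, cos φ cos δ cos H = 0.6677, so cos θ_z = 0.7011.
θ_z = arccos(0.7011) = 45.48°, so the elevation is 90° − 45.48° = 44.52°.

44.5°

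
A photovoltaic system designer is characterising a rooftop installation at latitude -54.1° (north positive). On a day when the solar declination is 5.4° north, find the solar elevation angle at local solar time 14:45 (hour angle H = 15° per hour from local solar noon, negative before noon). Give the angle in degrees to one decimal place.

Hour angle H = 15° × (14.75 − 12) = 41.25°.
cos θ_z = sin φ sin δ + cos φ cos δ cos H = (-0.8100)(0.0941) + (0.5864)(0.9956)(0.7518) = 0.3627.
θ_z = arccos(0.3627) = 68.73°, so the elevation is 90° − 68.73° = 21.27°.

21.3°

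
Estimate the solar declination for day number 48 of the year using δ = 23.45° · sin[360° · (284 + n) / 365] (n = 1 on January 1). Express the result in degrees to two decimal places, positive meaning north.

360 × (284 + 48) / 365 = 327.452°; sin(327.452°) = -0.5380.
δ = 23.45 × -0.5380 = -12.616° ≈ -12.62°.

-12.62°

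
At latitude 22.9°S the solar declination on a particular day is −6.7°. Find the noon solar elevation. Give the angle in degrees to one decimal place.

At local solar noon the hour angle is zero, so the elevation is 90° − |φ − δ| = 90° − |-22.9° − (-6.7°)| = 90° − 16.2° = 73.8°.

73.8°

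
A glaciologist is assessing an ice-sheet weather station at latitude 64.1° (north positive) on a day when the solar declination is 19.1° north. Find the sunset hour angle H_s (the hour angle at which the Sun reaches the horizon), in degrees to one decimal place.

The sunset hour angle satisfies cos H_s = −tan φ tan δ = -0.7131, giving H_s = 135.49°.

135.5°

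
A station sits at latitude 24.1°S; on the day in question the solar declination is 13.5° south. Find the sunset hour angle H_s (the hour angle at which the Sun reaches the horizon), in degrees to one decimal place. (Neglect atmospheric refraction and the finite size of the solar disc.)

The sunset hour angle satisfies cos H_s = −tan φ tan δ = -0.1074, giving H_s = 96.17°.

96.2°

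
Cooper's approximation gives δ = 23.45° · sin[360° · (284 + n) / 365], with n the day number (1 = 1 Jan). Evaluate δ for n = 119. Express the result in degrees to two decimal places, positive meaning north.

+14.27°

360 × (284 + 119) / 365 = 397.479°; sin(397.479°) = 0.6085.
δ = 23.45 × 0.6085 = 14.269° ≈ +14.27°.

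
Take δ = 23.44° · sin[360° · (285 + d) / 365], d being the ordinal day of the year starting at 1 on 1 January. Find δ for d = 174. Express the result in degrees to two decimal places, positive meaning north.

360 × (285 + 174) / 365 = 452.712°; sin(452.712°) = 0.9989.
δ = 23.44 × 0.9989 = 23.414° ≈ +23.41°.

+23.41°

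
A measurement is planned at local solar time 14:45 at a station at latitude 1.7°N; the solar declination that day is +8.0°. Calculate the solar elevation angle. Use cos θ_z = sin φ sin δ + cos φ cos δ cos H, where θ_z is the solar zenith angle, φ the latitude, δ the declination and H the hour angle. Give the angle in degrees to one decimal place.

Hour angle H = 15° × (14.75 − 12) = 41.25°.
cos θ_z = sin(1.7°) sin(8.0°) + cos(1.7°) cos(8.0°) cos(41.25°) = 0.0041 + 0.7442 = 0.7483.
θ_z = arccos(0.7483) = 41.56°, so the elevation is 90° − 41.56° = 48.44°.

48.4°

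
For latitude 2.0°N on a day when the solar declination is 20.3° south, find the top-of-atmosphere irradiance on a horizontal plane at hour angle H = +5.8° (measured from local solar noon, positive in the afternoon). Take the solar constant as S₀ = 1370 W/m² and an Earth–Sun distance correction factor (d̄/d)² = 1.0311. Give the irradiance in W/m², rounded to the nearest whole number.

1300 W/m²

With φ = 2.0°, δ = -20.3°, H = 5.80°: sin φ sin δ = -0.0121, cos φ cos δ cos H = 0.9325, so cos θ_z = 0.9204.
Top-of-atmosphere irradiance = S₀ (d̄/d)² cos θ_z = 1370 × 1.0311 × 0.9204 = 1300.16 W/m².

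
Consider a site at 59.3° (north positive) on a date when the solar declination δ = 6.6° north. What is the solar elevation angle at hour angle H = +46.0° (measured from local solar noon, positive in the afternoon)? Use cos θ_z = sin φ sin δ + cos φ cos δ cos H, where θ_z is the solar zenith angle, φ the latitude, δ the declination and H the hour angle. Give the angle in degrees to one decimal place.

26.8°

cos θ_z = sin(59.3°) sin(6.6°) + cos(59.3°) cos(6.6°) cos(46.00°) = 0.0988 + 0.3523 = 0.4511.
θ_z = arccos(0.4511) = 63.19°, so the elevation is 90° − 63.19° = 26.81°.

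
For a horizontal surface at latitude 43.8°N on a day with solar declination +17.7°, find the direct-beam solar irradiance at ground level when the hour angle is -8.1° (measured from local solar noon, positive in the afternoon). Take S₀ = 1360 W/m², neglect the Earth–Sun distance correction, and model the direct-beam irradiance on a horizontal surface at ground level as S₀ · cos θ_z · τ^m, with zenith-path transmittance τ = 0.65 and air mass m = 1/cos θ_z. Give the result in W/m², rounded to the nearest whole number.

747 W/m²

cos θ_z = sin(43.8°) sin(17.7°) + cos(43.8°) cos(17.7°) cos(-8.10°) = 0.2104 + 0.6807 = 0.8911.
Air mass m = 1/cos θ_z = 1/0.8911 = 1.122; τ^m = 0.65^1.122 = 0.6167.
Surface direct beam = 1360 × 0.8911 × 0.6167 = 747.38 W/m².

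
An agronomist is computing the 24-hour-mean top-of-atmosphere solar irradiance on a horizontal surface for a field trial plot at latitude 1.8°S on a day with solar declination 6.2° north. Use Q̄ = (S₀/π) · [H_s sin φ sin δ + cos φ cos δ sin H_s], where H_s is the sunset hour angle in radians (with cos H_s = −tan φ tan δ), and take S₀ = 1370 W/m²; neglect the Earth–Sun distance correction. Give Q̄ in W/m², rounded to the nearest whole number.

The sunset hour angle satisfies cos H_s = −tan φ tan δ = 0.0034, giving H_s = 89.81°. In radians, H_s = 1.5675.
H_s sin φ sin δ = 1.5675 × -0.0314 × 0.1080 = -0.0053.
cos φ cos δ sin H_s = 0.9995 × 0.9942 × 1.0000 = 0.9937.
Q̄ = (1370/π) × (-0.0053 + 0.9937) = 436.08 × 0.9884 = 431.02 W/m².

431 W/m²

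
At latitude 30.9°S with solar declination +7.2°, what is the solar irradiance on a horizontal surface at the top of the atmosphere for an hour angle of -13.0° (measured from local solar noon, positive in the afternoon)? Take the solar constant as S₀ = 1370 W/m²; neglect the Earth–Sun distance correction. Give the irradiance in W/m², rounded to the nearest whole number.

With φ = -30.9°, δ = 7.2°, H = -13.00°: sin φ sin δ = -0.0644, cos φ cos δ cos H = 0.8295, so cos θ_z = 0.7651.
Top-of-atmosphere irradiance = S₀ cos θ_z = 1370 × 0.7651 = 1048.19 W/m².

1048 W/m²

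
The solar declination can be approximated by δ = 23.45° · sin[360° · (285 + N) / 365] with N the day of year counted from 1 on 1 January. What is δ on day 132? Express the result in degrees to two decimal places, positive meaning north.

360 × (285 + 132) / 365 = 411.288°; sin(411.288°) = 0.7803.
δ = 23.45 × 0.7803 = 18.298° ≈ +18.30°.

+18.30°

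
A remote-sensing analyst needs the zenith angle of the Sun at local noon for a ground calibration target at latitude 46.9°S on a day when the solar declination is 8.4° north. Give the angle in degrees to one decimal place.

55.3°

At local solar noon the hour angle is zero, so the zenith angle is |φ − δ| = |-46.9° − (8.4°)| = 55.3°.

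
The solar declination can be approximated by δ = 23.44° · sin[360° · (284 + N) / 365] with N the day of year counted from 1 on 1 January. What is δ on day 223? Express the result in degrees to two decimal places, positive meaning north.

360 × (284 + 223) / 365 = 500.055°; sin(500.055°) = 0.6421.
δ = 23.44 × 0.6421 = 15.051° ≈ +15.05°.

+15.05°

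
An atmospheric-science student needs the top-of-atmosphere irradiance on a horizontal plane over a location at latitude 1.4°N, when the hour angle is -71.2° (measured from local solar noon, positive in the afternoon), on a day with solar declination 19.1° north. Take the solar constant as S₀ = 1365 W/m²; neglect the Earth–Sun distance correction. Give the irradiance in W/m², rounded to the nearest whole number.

426 W/m²

cos θ_z = sin(1.4°) sin(19.1°) + cos(1.4°) cos(19.1°) cos(-71.20°) = 0.0080 + 0.3044 = 0.3124.
Top-of-atmosphere irradiance = S₀ cos θ_z = 1365 × 0.3124 = 426.43 W/m².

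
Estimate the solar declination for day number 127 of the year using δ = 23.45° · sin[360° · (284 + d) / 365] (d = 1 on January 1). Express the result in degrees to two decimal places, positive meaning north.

+16.69°

360 × (284 + 127) / 365 = 405.370°; sin(405.370°) = 0.7117.
δ = 23.45 × 0.7117 = 16.689° ≈ +16.69°.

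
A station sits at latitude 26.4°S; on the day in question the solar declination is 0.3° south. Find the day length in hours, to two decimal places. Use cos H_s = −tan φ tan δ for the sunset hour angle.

12.02 hours

−tan φ tan δ = −(-0.4964)(-0.0052) = -0.0026; H_s = arccos(-0.0026) = 90.15°.
Day length = 2 H_s / 15° h⁻¹ = 180.30° / 15 = 12.020 h.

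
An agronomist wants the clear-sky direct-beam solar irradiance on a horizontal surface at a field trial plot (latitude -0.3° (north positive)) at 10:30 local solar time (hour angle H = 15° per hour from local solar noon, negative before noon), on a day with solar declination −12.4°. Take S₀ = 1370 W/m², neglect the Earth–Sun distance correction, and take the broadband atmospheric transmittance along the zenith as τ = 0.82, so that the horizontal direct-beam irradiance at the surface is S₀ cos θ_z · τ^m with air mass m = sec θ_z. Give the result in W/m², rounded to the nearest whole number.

Hour angle H = 15° × (10.5 − 12) = -22.50°.
cos θ_z = sin(-0.3°) sin(-12.4°) + cos(-0.3°) cos(-12.4°) cos(-22.50°) = 0.0011 + 0.9023 = 0.9034.
Air mass m = 1/cos θ_z = 1/0.9034 = 1.107; τ^m = 0.82^1.107 = 0.8028.
Surface direct beam = 1370 × 0.9034 × 0.8028 = 993.59 W/m².

994 W/m²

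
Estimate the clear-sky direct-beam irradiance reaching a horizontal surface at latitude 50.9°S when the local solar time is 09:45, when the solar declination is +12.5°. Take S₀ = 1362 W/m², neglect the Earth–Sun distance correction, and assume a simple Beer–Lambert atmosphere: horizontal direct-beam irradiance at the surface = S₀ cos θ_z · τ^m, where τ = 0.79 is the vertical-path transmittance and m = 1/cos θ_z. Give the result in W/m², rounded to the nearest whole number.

236 W/m²

Hour angle H = 15° × (9.75 − 12) = -33.75°.
cos θ_z = sin φ sin δ + cos φ cos δ cos H = (-0.7760)(0.2164) + (0.6307)(0.9763)(0.8315) = 0.3441.
Air mass m = 1/cos θ_z = 1/0.3441 = 2.906; τ^m = 0.79^2.906 = 0.5041.
Surface direct beam = 1362 × 0.3441 × 0.5041 = 236.25 W/m².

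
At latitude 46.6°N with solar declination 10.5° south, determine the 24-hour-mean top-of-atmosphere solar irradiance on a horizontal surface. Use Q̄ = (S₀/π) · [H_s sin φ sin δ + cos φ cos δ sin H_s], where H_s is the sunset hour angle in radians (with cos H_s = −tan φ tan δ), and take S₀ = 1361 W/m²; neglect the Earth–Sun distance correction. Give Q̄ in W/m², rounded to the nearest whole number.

208 W/m²

cos H_s = −tan(46.6°) · tan(-10.5°) = 0.1960, so H_s = arccos(0.1960) = 78.70°. In radians, H_s = 1.3736.
H_s sin φ sin δ = 1.3736 × 0.7266 × -0.1822 = -0.1818.
cos φ cos δ sin H_s = 0.6871 × 0.9833 × 0.9806 = 0.6625.
Q̄ = (1361/π) × (-0.1818 + 0.6625) = 433.22 × 0.4807 = 208.25 W/m².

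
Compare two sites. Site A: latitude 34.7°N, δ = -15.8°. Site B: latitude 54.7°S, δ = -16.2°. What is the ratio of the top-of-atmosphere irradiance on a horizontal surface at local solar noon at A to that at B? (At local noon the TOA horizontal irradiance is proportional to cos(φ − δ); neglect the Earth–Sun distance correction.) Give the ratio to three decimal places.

A: cos θ_z = cos(34.7° − (-15.8°)) = 0.6361.
B: cos θ_z = cos(-54.7° − (-16.2°)) = 0.7826.
Ratio A/B = 0.6361 / 0.7826 = 0.8128.

0.813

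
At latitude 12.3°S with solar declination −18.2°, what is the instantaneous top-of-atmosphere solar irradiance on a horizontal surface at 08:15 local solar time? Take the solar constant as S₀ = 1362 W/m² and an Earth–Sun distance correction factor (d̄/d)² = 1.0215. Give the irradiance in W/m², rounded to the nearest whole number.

810 W/m²

Hour angle H = 15° × (8.25 − 12) = -56.25°.
cos θ_z = sin(-12.3°) sin(-18.2°) + cos(-12.3°) cos(-18.2°) cos(-56.25°) = 0.0665 + 0.5157 = 0.5822.
Top-of-atmosphere irradiance = S₀ (d̄/d)² cos θ_z = 1362 × 1.0215 × 0.5822 = 810.00 W/m².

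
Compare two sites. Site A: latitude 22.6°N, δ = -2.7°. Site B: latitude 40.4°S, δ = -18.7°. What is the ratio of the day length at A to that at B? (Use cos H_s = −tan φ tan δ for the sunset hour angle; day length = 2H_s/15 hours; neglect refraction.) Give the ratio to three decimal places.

0.833

A: H_s = arccos(−tan 22.6° · tan -2.7°) = 88.88°, so 2H_s/15 = 11.8507 h.
B: H_s = arccos(−tan -40.4° · tan -18.7°) = 106.74°, so 2H_s/15 = 14.2320 h.
Ratio A/B = 11.8507 / 14.2320 = 0.8327.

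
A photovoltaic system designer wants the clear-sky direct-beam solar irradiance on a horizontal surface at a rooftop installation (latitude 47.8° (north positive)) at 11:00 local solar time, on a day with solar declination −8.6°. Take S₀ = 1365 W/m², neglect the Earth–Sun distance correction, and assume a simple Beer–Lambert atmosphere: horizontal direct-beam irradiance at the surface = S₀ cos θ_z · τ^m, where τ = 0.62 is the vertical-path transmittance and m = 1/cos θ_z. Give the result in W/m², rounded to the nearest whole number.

294 W/m²

Hour angle H = 15° × (11 − 12) = -15.00°.
cos θ_z = sin φ sin δ + cos φ cos δ cos H = (0.7408)(-0.1495) + (0.6717)(0.9888)(0.9659) = 0.5308.
Air mass m = 1/cos θ_z = 1/0.5308 = 1.884; τ^m = 0.62^1.884 = 0.4063.
Surface direct beam = 1365 × 0.5308 × 0.4063 = 294.38 W/m².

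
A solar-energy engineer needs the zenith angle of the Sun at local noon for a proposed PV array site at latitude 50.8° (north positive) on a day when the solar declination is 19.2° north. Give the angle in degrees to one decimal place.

31.6°

At local solar noon the hour angle is zero, so the zenith angle is |φ − δ| = |50.8° − (19.2°)| = 31.6°.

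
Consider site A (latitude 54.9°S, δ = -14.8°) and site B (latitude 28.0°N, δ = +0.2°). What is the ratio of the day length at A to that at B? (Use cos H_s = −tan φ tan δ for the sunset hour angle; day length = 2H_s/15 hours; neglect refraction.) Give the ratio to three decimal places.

1.244

A: H_s = arccos(−tan -54.9° · tan -14.8°) = 112.08°, so 2H_s/15 = 14.9440 h.
B: H_s = arccos(−tan 28.0° · tan 0.2°) = 90.11°, so 2H_s/15 = 12.0147 h.
Ratio A/B = 14.9440 / 12.0147 = 1.2438.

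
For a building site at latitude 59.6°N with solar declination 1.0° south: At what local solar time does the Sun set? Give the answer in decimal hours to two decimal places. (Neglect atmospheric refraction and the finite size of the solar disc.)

17.89 h

−tan φ tan δ = −(1.7045)(-0.0175) = 0.0298; H_s = arccos(0.0298) = 88.29°.
Sunset is at 12 + H_s/15 = 12 + 5.886 = 17.886 h local solar time.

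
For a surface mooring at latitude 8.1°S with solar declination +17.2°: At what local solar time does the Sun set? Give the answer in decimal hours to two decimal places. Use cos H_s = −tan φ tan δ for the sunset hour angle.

The sunset hour angle satisfies cos H_s = −tan φ tan δ = 0.0441, giving H_s = 87.47°.
Sunset is at 12 + H_s/15 = 12 + 5.831 = 17.831 h local solar time.

17.83 h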